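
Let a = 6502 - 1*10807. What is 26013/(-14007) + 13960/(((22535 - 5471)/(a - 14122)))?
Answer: -225113534/14931 ≈ -15077.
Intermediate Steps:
a = -4305 (a = 6502 - 10807 = -4305)
26013/(-14007) + 13960/(((22535 - 5471)/(a - 14122))) = 26013/(-14007) + 13960/(((22535 - 5471)/(-4305 - 14122))) = 26013*(-1/14007) + 13960/((17064/(-18427))) = -13/7 + 13960/((17064*(-1/18427))) = -13/7 + 13960/(-17064/18427) = -13/7 + 13960*(-18427/17064) = -13/7 - 32155115/2133 = -225113534/14931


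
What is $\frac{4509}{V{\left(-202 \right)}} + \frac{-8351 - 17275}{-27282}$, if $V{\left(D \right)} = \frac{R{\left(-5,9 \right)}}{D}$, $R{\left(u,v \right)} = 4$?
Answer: $- \frac{2070736181}{9094} \approx -2.277 \cdot 10^{5}$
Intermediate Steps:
$V{\left(D \right)} = \frac{4}{D}$
$\frac{4509}{V{\left(-202 \right)}} + \frac{-8351 - 17275}{-27282} = \frac{4509}{4 \frac{1}{-202}} + \frac{-8351 - 17275}{-27282} = \frac{4509}{4 \left(- \frac{1}{202}\right)} + \left(-8351 - 17275\right) \left(- \frac{1}{27282}\right) = \frac{4509}{- \frac{2}{101}} - - \frac{4271}{4547} = 4509 \left(- \frac{101}{2}\right) + \frac{4271}{4547} = - \frac{455409}{2} + \frac{4271}{4547} = - \frac{2070736181}{9094}$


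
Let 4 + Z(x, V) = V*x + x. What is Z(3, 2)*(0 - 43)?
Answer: -215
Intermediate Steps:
Z(x, V) = -4 + x + V*x (Z(x, V) = -4 + (V*x + x) = -4 + (x + V*x) = -4 + x + V*x)
Z(3, 2)*(0 - 43) = (-4 + 3 + 2*3)*(0 - 43) = (-4 + 3 + 6)*(-43) = 5*(-43) = -215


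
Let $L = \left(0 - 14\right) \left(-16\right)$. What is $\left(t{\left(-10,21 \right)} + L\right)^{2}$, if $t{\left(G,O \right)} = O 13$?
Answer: $247009$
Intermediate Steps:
$t{\left(G,O \right)} = 13 O$
$L = 224$ ($L = \left(-14\right) \left(-16\right) = 224$)
$\left(t{\left(-10,21 \right)} + L\right)^{2} = \left(13 \cdot 21 + 224\right)^{2} = \left(273 + 224\right)^{2} = 497^{2} = 247009$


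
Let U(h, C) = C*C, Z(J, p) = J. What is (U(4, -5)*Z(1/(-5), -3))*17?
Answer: -85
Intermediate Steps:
U(h, C) = C**2
(U(4, -5)*Z(1/(-5), -3))*17 = ((-5)**2/(-5))*17 = (25*(-1/5))*17 = -5*17 = -85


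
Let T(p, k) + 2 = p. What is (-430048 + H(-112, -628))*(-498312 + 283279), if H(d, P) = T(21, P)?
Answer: 92470425957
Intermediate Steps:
T(p, k) = -2 + p
H(d, P) = 19 (H(d, P) = -2 + 21 = 19)
(-430048 + H(-112, -628))*(-498312 + 283279) = (-430048 + 19)*(-498312 + 283279) = -430029*(-215033) = 92470425957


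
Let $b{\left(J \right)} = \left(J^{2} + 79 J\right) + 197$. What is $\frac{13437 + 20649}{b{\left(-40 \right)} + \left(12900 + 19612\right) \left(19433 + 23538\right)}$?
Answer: $\frac{34086}{1397071789} \approx 2.4398 \cdot 10^{-5}$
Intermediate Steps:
$b{\left(J \right)} = 197 + J^{2} + 79 J$
$\frac{13437 + 20649}{b{\left(-40 \right)} + \left(12900 + 19612\right) \left(19433 + 23538\right)} = \frac{13437 + 20649}{\left(197 + \left(-40\right)^{2} + 79 \left(-40\right)\right) + \left(12900 + 19612\right) \left(19433 + 23538\right)} = \frac{34086}{\left(197 + 1600 - 3160\right) + 32512 \cdot 42971} = \frac{34086}{-1363 + 1397073152} = \frac{34086}{1397071789}$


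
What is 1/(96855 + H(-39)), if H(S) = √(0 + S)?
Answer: 32285/3126963688 - I*√39/9380891064 ≈ 1.0325e-5 - 6.6571e-10*I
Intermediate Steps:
H(S) = √S
1/(96855 + H(-39)) = 1/(96855 + √(-39)) = 1/(96855 + I*√39)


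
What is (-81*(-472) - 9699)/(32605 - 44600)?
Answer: -28533/11995 ≈ -2.3787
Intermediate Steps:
(-81*(-472) - 9699)/(32605 - 44600) = (38232 - 9699)/(-11995) = 28533*(-1/11995) = -28533/11995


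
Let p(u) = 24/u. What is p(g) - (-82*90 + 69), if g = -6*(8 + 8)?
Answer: 29243/4 ≈ 7310.8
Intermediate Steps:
g = -96 (g = -6*16 = -96)
p(g) - (-82*90 + 69) = 24/(-96) - (-82*90 + 69) = 24*(-1/96) - (-7380 + 69) = -¼ - 1*(-7311) = -¼ + 7311 = 29243/4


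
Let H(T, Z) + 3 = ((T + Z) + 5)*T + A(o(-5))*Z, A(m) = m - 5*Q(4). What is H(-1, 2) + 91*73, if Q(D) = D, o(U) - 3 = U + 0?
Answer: 6590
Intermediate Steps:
o(U) = 3 + U (o(U) = 3 + (U + 0) = 3 + U)
A(m) = -20 + m (A(m) = m - 5*4 = m - 20 = -20 + m)
H(T, Z) = -3 - 22*Z + T*(5 + T + Z) (H(T, Z) = -3 + (((T + Z) + 5)*T + (-20 + (3 - 5))*Z) = -3 + ((5 + T + Z)*T + (-20 - 2)*Z) = -3 + (T*(5 + T + Z) - 22*Z) = -3 + (-22*Z + T*(5 + T + Z)) = -3 - 22*Z + T*(5 + T + Z))
H(-1, 2) + 91*73 = (-3 + (-1)² - 22*2 + 5*(-1) - 1*2) + 91*73 = (-3 + 1 - 44 - 5 - 2) + 6643 = -53 + 6643 = 6590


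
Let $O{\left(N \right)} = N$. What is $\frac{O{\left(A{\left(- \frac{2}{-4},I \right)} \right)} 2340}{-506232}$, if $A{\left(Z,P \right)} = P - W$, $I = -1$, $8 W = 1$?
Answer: $\frac{585}{112496} \approx 0.0052002$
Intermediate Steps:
$W = \frac{1}{8}$ ($W = \frac{1}{8} \cdot 1 = \frac{1}{8} \approx 0.125$)
$A{\left(Z,P \right)} = - \frac{1}{8} + P$ ($A{\left(Z,P \right)} = P - \frac{1}{8} = - \frac{1}{8} + P$)
$\frac{O{\left(A{\left(- \frac{2}{-4},I \right)} \right)} 2340}{-506232} = \frac{\left(- \frac{1}{8} - 1\right) 2340}{-506232} = \left(- \frac{9}{8}\right) 2340 \left(- \frac{1}{506232}\right) = \left(- \frac{5265}{2}\right) \left(- \frac{1}{506232}\right) = \frac{585}{112496}$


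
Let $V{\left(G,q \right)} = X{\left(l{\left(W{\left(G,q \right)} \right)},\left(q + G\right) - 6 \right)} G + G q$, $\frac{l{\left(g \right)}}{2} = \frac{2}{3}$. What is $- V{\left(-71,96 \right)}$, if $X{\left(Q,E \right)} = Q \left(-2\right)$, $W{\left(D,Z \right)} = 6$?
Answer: $\frac{19880}{3} \approx 6626.7$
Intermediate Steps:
$l{\left(g \right)} = \frac{4}{3}$ ($l{\left(g \right)} = 2 \cdot \frac{2}{3} = \frac{4}{3}$)
$X{\left(Q,E \right)} = - 2 Q$
$V{\left(G,q \right)} = - \frac{8 G}{3} + G q$ ($V{\left(G,q \right)} = \left(-2\right) \frac{4}{3} G + G q = - \frac{8 G}{3} + G q$)
$- V{\left(-71,96 \right)} = - \frac{\left(-71\right) \left(-8 + 3 \cdot 96\right)}{3} = - \frac{\left(-71\right) \left(-8 + 288\right)}{3} = - \frac{\left(-71\right) 280}{3} = \left(-1\right) \left(- \frac{19880}{3}\right) = \frac{19880}{3}$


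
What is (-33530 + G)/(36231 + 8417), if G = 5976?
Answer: -13777/22324 ≈ -0.61714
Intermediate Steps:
(-33530 + G)/(36231 + 8417) = (-33530 + 5976)/(36231 + 8417) = -27554/44648 = -27554*1/44648 = -13777/22324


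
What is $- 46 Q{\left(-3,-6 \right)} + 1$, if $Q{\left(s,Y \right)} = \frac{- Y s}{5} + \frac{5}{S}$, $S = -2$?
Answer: $\frac{1408}{5} \approx 281.6$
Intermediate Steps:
$Q{\left(s,Y \right)} = - \frac{5}{2} - \frac{Y s}{5}$ ($Q{\left(s,Y \right)} = \frac{- Y s}{5} + \frac{5}{-2} = - Y s \frac{1}{5} + 5 \left(- \frac{1}{2}\right) = - \frac{Y s}{5} - \frac{5}{2} = - \frac{5}{2} - \frac{Y s}{5}$)
$- 46 Q{\left(-3,-6 \right)} + 1 = - 46 \left(- \frac{5}{2} - \left(- \frac{6}{5}\right) \left(-3\right)\right) + 1 = - 46 \left(- \frac{5}{2} - \frac{18}{5}\right) + 1 = \left(-46\right) \left(- \frac{61}{10}\right) + 1 = \frac{1403}{5} + 1 = \frac{1408}{5}$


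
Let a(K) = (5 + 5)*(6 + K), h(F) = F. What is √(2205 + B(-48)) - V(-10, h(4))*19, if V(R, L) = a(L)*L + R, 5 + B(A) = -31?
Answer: -7410 + 3*√241 ≈ -7363.4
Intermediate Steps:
a(K) = 60 + 10*K (a(K) = 10*(6 + K) = 60 + 10*K)
B(A) = -36 (B(A) = -5 - 31 = -36)
V(R, L) = R + L*(60 + 10*L) (V(R, L) = (60 + 10*L)*L + R = L*(60 + 10*L) + R = R + L*(60 + 10*L))
√(2205 + B(-48)) - V(-10, h(4))*19 = √(2205 - 36) - (-10 + 10*4*(6 + 4))*19 = √2169 - (-10 + 10*4*10)*19 = 3*√241 - (-10 + 400)*19 = 3*√241 - 390*19 = 3*√241 - 1*7410 = 3*√241 - 7410 = -7410 + 3*√241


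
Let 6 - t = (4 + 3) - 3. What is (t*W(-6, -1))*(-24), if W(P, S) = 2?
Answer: -96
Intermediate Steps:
t = 2 (t = 6 - ((4 + 3) - 3) = 6 - (7 - 3) = 6 - 1*4 = 6 - 4 = 2)
(t*W(-6, -1))*(-24) = (2*2)*(-24) = 4*(-24) = -96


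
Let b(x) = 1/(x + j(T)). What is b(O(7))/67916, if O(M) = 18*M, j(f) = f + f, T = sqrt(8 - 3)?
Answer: 63/538438048 - sqrt(5)/538438048 ≈ 1.1285e-7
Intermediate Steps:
T = sqrt(5) ≈ 2.2361
j(f) = 2*f
b(x) = 1/(x + 2*sqrt(5))
b(O(7))/67916 = 1/((18*7 + 2*sqrt(5))*67916) = (1/67916)/(126 + 2*sqrt(5)) = 1/(67916*(126 + 2*sqrt(5)))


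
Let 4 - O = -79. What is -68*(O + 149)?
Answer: -15776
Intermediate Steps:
O = 83 (O = 4 - 1*(-79) = 4 + 79 = 83)
-68*(O + 149) = -68*(83 + 149) = -68*232 = -15776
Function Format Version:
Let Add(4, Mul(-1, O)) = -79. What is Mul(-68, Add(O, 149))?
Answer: -15776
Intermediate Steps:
O = 83 (O = Add(4, Mul(-1, -79)) = Add(4, 79) = 83)
Mul(-68, Add(O, 149)) = Mul(-68, Add(83, 149)) = Mul(-68, 232) = -15776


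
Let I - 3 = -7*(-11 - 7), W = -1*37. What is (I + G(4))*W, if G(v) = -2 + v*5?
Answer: -5439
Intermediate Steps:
G(v) = -2 + 5*v
W = -37
I = 129 (I = 3 - 7*(-11 - 7) = 3 - 7*(-18) = 3 + 126 = 129)
(I + G(4))*W = (129 + (-2 + 5*4))*(-37) = (129 + (-2 + 20))*(-37) = (129 + 18)*(-37) = 147*(-37) = -5439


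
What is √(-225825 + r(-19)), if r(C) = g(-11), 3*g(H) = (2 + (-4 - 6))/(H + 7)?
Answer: I*√2032419/3 ≈ 475.21*I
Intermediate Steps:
g(H) = -8/(3*(7 + H)) (g(H) = ((2 + (-4 - 6))/(H + 7))/3 = ((2 - 10)/(7 + H))/3 = (-8/(7 + H))/3 = -8/(3*(7 + H)))
r(C) = ⅔ (r(C) = -8/(21 + 3*(-11)) = -8/(21 - 33) = -8/(-12) = -8*(-1/12) = ⅔)
√(-225825 + r(-19)) = √(-225825 + ⅔) = √(-677473/3) = I*√2032419/3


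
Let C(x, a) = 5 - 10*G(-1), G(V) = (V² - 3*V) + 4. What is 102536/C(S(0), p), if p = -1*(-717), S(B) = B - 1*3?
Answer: -102536/75 ≈ -1367.1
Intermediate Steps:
S(B) = -3 + B (S(B) = B - 3 = -3 + B)
G(V) = 4 + V² - 3*V
p = 717
C(x, a) = -75 (C(x, a) = 5 - 10*(4 + (-1)² - 3*(-1)) = 5 - 10*(4 + 1 + 3) = 5 - 10*8 = 5 - 80 = -75)
102536/C(S(0), p) = 102536/(-75) = 102536*(-1/75) = -102536/75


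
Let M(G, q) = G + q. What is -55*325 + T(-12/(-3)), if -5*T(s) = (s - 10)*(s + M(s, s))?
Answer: -89303/5 ≈ -17861.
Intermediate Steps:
T(s) = -3*s*(-10 + s)/5 (T(s) = -(s - 10)*(s + (s + s))/5 = -(-10 + s)*(s + 2*s)/5 = -(-10 + s)*3*s/5 = -3*s*(-10 + s)/5)
-55*325 + T(-12/(-3)) = -55*325 + 3*(-12/(-3))*(10 - (-12)/(-3))/5 = -17875 + 3*(-12*(-1/3))*(10 - (-12)*(-1)/3)/5 = -17875 + (3/5)*4*(10 - 1*4) = -17875 + (3/5)*4*(10 - 4) = -17875 + (3/5)*4*6 = -17875 + 72/5 = -89303/5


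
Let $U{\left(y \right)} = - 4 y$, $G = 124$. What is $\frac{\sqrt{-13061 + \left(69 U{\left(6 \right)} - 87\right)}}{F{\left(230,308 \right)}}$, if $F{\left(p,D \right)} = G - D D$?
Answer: $- \frac{i \sqrt{3701}}{47370} \approx - 0.0012843 i$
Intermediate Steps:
$F{\left(p,D \right)} = 124 - D^{2}$ ($F{\left(p,D \right)} = 124 - D D = 124 - D^{2}$)
$\frac{\sqrt{-13061 + \left(69 U{\left(6 \right)} - 87\right)}}{F{\left(230,308 \right)}} = \frac{\sqrt{-13061 + \left(69 \left(\left(-4\right) 6\right) - 87\right)}}{124 - 308^{2}} = \frac{\sqrt{-13061 + \left(69 \left(-24\right) - 87\right)}}{124 - 94864} = \frac{\sqrt{-13061 - 1743}}{124 - 94864} = \frac{\sqrt{-13061 - 1743}}{-94740} = \sqrt{-14804} \left(- \frac{1}{94740}\right) = 2 i \sqrt{3701} \left(- \frac{1}{94740}\right) = - \frac{i \sqrt{3701}}{47370}$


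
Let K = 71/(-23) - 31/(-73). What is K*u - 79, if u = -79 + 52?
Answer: -11951/1679 ≈ -7.1179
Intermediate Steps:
K = -4470/1679 (K = 71*(-1/23) - 31*(-1/73) = -71/23 + 31/73 = -4470/1679 ≈ -2.6623)
u = -27
K*u - 79 = -4470/1679*(-27) - 79 = 120690/1679 - 79 = -11951/1679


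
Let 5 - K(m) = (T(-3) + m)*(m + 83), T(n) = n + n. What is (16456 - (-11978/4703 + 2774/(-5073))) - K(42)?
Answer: 26312076415/1255701 ≈ 20954.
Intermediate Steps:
T(n) = 2*n
K(m) = 5 - (-6 + m)*(83 + m) (K(m) = 5 - (2*(-3) + m)*(m + 83) = 5 - (-6 + m)*(83 + m))
(16456 - (-11978/4703 + 2774/(-5073))) - K(42) = (16456 - (-11978/4703 + 2774/(-5073))) - (503 - 1*42² - 77*42) = (16456 - (-11978*1/4703 + 2774*(-1/5073))) - (503 - 1*1764 - 3234) = (16456 - (-11978/4703 - 146/267)) - (503 - 1764 - 3234) = (16456 - 1*(-3884764/1255701)) - 1*(-4495) = (16456 + 3884764/1255701) + 4495 = 20667700420/1255701 + 4495 = 26312076415/1255701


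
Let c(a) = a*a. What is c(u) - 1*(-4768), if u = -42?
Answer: 6532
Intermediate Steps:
c(a) = a**2
c(u) - 1*(-4768) = (-42)**2 - 1*(-4768) = 1764 + 4768 = 6532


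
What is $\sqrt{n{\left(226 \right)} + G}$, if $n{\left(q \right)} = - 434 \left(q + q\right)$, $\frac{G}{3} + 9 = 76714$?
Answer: $\sqrt{33947} \approx 184.25$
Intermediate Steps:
$G = 230115$ ($G = -27 + 3 \cdot 76714 = -27 + 230142 = 230115$)
$n{\left(q \right)} = - 868 q$ ($n{\left(q \right)} = - 434 \cdot 2 q = - 868 q$)
$\sqrt{n{\left(226 \right)} + G} = \sqrt{\left(-868\right) 226 + 230115} = \sqrt{-196168 + 230115} = \sqrt{33947}$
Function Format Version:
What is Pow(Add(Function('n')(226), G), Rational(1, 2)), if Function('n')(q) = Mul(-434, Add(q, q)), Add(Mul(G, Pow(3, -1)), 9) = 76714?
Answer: Pow(33947, Rational(1, 2)) ≈ 184.25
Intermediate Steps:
G = 230115 (G = Add(-27, Mul(3, 76714)) = Add(-27, 230142) = 230115)
Function('n')(q) = Mul(-868, q) (Function('n')(q) = Mul(-434, Mul(2, q)) = Mul(-868, q))
Pow(Add(Function('n')(226), G), Rational(1, 2)) = Pow(Add(Mul(-868, 226), 230115), Rational(1, 2)) = Pow(Add(-196168, 230115), Rational(1, 2)) = Pow(33947, Rational(1, 2))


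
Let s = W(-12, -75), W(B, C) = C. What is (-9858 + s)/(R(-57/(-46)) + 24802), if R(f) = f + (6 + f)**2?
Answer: -21018228/52594543 ≈ -0.39963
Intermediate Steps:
s = -75
(-9858 + s)/(R(-57/(-46)) + 24802) = (-9858 - 75)/((-57/(-46) + (6 - 57/(-46))**2) + 24802) = -9933/((-57*(-1/46) + (6 - 57*(-1/46))**2) + 24802) = -9933/((57/46 + (6 + 57/46)**2) + 24802) = -9933/((57/46 + (333/46)**2) + 24802) = -9933/((57/46 + 110889/2116) + 24802) = -9933/(113511/2116 + 24802) = -9933/52594543/2116 = -9933*2116/52594543 = -21018228/52594543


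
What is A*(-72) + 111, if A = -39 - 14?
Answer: 3927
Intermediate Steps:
A = -53
A*(-72) + 111 = -53*(-72) + 111 = 3816 + 111 = 3927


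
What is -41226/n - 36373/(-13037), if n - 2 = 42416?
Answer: 502703276/276501733 ≈ 1.8181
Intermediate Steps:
n = 42418 (n = 2 + 42416 = 42418)
-41226/n - 36373/(-13037) = -41226/42418 - 36373/(-13037) = -41226*1/42418 - 36373*(-1/13037) = -20613/21209 + 36373/13037 = 502703276/276501733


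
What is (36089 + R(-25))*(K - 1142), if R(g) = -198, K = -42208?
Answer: -1555874850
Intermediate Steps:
(36089 + R(-25))*(K - 1142) = (36089 - 198)*(-42208 - 1142) = 35891*(-43350) = -1555874850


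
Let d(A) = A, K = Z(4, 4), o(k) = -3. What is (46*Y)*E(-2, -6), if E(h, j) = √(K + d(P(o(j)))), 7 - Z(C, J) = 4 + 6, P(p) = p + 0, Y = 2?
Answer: 92*I*√6 ≈ 225.35*I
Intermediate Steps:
P(p) = p
Z(C, J) = -3 (Z(C, J) = 7 - (4 + 6) = 7 - 1*10 = 7 - 10 = -3)
K = -3
E(h, j) = I*√6 (E(h, j) = √(-3 - 3) = √(-6) = I*√6)
(46*Y)*E(-2, -6) = (46*2)*(I*√6) = 92*(I*√6) = 92*I*√6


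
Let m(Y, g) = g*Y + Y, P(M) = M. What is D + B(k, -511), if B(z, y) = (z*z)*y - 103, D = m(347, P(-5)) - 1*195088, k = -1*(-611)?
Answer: -190963610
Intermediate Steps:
k = 611
m(Y, g) = Y + Y*g (m(Y, g) = Y*g + Y = Y + Y*g)
D = -196476 (D = 347*(1 - 5) - 1*195088 = 347*(-4) - 195088 = -1388 - 195088 = -196476)
B(z, y) = -103 + y*z² (B(z, y) = z²*y - 103 = y*z² - 103 = -103 + y*z²)
D + B(k, -511) = -196476 + (-103 - 511*611²) = -196476 + (-103 - 511*373321) = -196476 + (-103 - 190767031) = -196476 - 190767134 = -190963610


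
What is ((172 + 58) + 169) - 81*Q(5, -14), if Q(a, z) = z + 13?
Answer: 480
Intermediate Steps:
Q(a, z) = 13 + z
((172 + 58) + 169) - 81*Q(5, -14) = ((172 + 58) + 169) - 81*(13 - 14) = (230 + 169) - 81*(-1) = 399 + 81 = 480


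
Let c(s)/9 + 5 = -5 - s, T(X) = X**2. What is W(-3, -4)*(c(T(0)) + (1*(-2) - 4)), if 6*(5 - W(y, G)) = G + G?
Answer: -608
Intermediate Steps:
W(y, G) = 5 - G/3 (W(y, G) = 5 - (G + G)/6 = 5 - G/3)
c(s) = -90 - 9*s (c(s) = -45 + 9*(-5 - s) = -45 + (-45 - 9*s) = -90 - 9*s)
W(-3, -4)*(c(T(0)) + (1*(-2) - 4)) = (5 - 1/3*(-4))*((-90 - 9*0**2) + (1*(-2) - 4)) = (5 + 4/3)*((-90 - 9*0) + (-2 - 4)) = 19*((-90 + 0) - 6)/3 = 19*(-90 - 6)/3 = (19/3)*(-96) = -608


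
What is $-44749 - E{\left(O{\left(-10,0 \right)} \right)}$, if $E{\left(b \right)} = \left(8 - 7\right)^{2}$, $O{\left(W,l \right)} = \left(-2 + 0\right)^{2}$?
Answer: $-44750$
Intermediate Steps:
$O{\left(W,l \right)} = 4$ ($O{\left(W,l \right)} = \left(-2\right)^{2} = 4$)
$E{\left(b \right)} = 1$ ($E{\left(b \right)} = 1^{2} = 1$)
$-44749 - E{\left(O{\left(-10,0 \right)} \right)} = -44749 - 1 = -44750$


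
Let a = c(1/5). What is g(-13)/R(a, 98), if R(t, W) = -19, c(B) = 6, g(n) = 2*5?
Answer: -10/19 ≈ -0.52632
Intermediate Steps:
g(n) = 10
a = 6
g(-13)/R(a, 98) = 10/(-19) = 10*(-1/19) = -10/19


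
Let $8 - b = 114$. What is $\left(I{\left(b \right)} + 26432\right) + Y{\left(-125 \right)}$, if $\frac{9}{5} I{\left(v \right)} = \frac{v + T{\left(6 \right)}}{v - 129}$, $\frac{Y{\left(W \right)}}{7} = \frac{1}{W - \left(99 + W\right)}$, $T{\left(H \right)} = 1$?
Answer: $\frac{122988922}{4653} \approx 26432.0$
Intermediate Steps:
$b = -106$ ($b = 8 - 114 = -106$)
$Y{\left(W \right)} = - \frac{7}{99}$ ($Y{\left(W \right)} = \frac{7}{W - \left(99 + W\right)} = \frac{7}{-99} = 7 \left(- \frac{1}{99}\right) = - \frac{7}{99}$)
$I{\left(v \right)} = \frac{5 \left(1 + v\right)}{9 \left(-129 + v\right)}$ ($I{\left(v \right)} = \frac{5 \frac{v + 1}{v - 129}}{9} = \frac{5 \frac{1 + v}{-129 + v}}{9} = \frac{5 \left(1 + v\right)}{9 \left(-129 + v\right)}$)
$\left(I{\left(b \right)} + 26432\right) + Y{\left(-125 \right)} = \left(\frac{5 \left(1 - 106\right)}{9 \left(-129 - 106\right)} + 26432\right) - \frac{7}{99} = \left(\frac{5}{9} \frac{1}{-235} \left(-105\right) + 26432\right) - \frac{7}{99} = \left(\frac{5}{9} \left(- \frac{1}{235}\right) \left(-105\right) + 26432\right) - \frac{7}{99} = \left(\frac{35}{141} + 26432\right) - \frac{7}{99} = \frac{3726947}{141} - \frac{7}{99} = \frac{122988922}{4653}$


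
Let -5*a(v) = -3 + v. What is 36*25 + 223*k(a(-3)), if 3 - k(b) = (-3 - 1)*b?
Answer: 13197/5 ≈ 2639.4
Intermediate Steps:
a(v) = 3/5 - v/5 (a(v) = -(-3 + v)/5 = 3/5 - v/5)
k(b) = 3 + 4*b (k(b) = 3 - (-3 - 1)*b = 3 - (-4)*b = 3 + 4*b)
36*25 + 223*k(a(-3)) = 36*25 + 223*(3 + 4*(3/5 - 1/5*(-3))) = 900 + 223*(3 + 4*(3/5 + 3/5)) = 900 + 223*(3 + 4*(6/5)) = 900 + 223*(3 + 24/5) = 900 + 223*(39/5) = 900 + 8697/5 = 13197/5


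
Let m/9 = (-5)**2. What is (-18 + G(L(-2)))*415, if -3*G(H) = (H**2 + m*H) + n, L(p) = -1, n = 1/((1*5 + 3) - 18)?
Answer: 47061/2 ≈ 23531.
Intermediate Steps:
n = -1/10 (n = 1/((5 + 3) - 18) = 1/(8 - 18) = 1/(-10) = -1/10 ≈ -0.10000)
m = 225 (m = 9*(-5)**2 = 9*25 = 225)
G(H) = 1/30 - 75*H - H**2/3 (G(H) = -((H**2 + 225*H) - 1/10)/3 = -(-1/10 + H**2 + 225*H)/3 = 1/30 - 75*H - H**2/3)
(-18 + G(L(-2)))*415 = (-18 + (1/30 - 75*(-1) - 1/3*(-1)**2))*415 = (-18 + (1/30 + 75 - 1/3*1))*415 = (-18 + (1/30 + 75 - 1/3))*415 = (-18 + 747/10)*415 = (567/10)*415 = 47061/2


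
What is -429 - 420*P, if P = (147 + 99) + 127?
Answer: -157089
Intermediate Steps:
P = 373 (P = 246 + 127 = 373)
-429 - 420*P = -429 - 420*373 = -429 - 156660 = -157089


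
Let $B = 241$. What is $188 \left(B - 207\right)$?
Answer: $6392$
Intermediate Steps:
$188 \left(B - 207\right) = 188 \left(241 - 207\right) = 188 \cdot 34 = 6392$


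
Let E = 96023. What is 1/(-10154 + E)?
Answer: 1/85869 ≈ 1.1646e-5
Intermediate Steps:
1/(-10154 + E) = 1/(-10154 + 96023) = 1/85869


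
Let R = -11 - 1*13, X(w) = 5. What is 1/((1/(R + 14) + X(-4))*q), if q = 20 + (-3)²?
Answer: 10/1421 ≈ 0.0070373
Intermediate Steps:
q = 29 (q = 20 + 9 = 29)
R = -24 (R = -11 - 13 = -24)
1/((1/(R + 14) + X(-4))*q) = 1/((1/(-24 + 14) + 5)*29) = 1/((1/(-10) + 5)*29) = 1/((-⅒ + 5)*29) = 1/((49/10)*29) = 1/(1421/10) = 10/1421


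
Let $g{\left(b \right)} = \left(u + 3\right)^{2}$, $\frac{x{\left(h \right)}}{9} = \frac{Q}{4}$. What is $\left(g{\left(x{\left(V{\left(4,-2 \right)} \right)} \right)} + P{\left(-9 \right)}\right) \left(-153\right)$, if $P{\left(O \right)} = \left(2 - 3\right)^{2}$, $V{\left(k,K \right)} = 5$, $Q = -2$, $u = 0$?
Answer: $-1530$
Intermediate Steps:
$x{\left(h \right)} = - \frac{9}{2}$ ($x{\left(h \right)} = 9 \left(- \frac{2}{4}\right) = 9 \left(\left(-2\right) \frac{1}{4}\right) = 9 \left(- \frac{1}{2}\right) = - \frac{9}{2}$)
$P{\left(O \right)} = 1$ ($P{\left(O \right)} = \left(-1\right)^{2} = 1$)
$g{\left(b \right)} = 9$ ($g{\left(b \right)} = \left(0 + 3\right)^{2} = 3^{2} = 9$)
$\left(g{\left(x{\left(V{\left(4,-2 \right)} \right)} \right)} + P{\left(-9 \right)}\right) \left(-153\right) = \left(9 + 1\right) \left(-153\right) = 10 \left(-153\right) = -1530$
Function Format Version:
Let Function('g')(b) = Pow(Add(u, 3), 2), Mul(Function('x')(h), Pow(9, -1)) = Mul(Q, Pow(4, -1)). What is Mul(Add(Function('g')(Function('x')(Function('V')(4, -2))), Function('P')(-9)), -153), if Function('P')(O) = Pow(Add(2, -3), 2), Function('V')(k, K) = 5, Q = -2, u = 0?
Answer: -1530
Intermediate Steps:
Function('x')(h) = Rational(-9, 2) (Function('x')(h) = Mul(9, Mul(-2, Pow(4, -1))) = Mul(9, Mul(-2, Rational(1, 4))) = Mul(9, Rational(-1, 2)) = Rational(-9, 2))
Function('P')(O) = 1 (Function('P')(O) = Pow(-1, 2) = 1)
Function('g')(b) = 9 (Function('g')(b) = Pow(Add(0, 3), 2) = Pow(3, 2) = 9)
Mul(Add(Function('g')(Function('x')(Function('V')(4, -2))), Function('P')(-9)), -153) = Mul(Add(9, 1), -153) = Mul(10, -153) = -1530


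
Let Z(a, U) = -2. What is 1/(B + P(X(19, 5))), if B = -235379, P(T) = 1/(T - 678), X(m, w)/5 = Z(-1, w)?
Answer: -688/161940753 ≈ -4.2485e-6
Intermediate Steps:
X(m, w) = -10 (X(m, w) = 5*(-2) = -10)
P(T) = 1/(-678 + T)
1/(B + P(X(19, 5))) = 1/(-235379 + 1/(-678 - 10)) = 1/(-235379 + 1/(-688)) = 1/(-235379 - 1/688) = 1/(-161940753/688) = -688/161940753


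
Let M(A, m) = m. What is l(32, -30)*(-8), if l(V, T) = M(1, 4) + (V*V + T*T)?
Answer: -15424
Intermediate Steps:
l(V, T) = 4 + T² + V² (l(V, T) = 4 + (V*V + T*T) = 4 + (V² + T²) = 4 + (T² + V²) = 4 + T² + V²)
l(32, -30)*(-8) = (4 + (-30)² + 32²)*(-8) = (4 + 900 + 1024)*(-8) = 1928*(-8) = -15424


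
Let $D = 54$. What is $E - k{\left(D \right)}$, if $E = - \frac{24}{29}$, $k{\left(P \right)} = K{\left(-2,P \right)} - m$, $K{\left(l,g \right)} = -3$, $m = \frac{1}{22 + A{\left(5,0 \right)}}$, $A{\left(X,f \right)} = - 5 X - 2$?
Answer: $\frac{286}{145} \approx 1.9724$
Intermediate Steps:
$A{\left(X,f \right)} = -2 - 5 X$
$m = - \frac{1}{5}$ ($m = \frac{1}{22 - 27} = \frac{1}{-5} = - \frac{1}{5} \approx -0.2$)
$k{\left(P \right)} = - \frac{14}{5}$ ($k{\left(P \right)} = -3 - - \frac{1}{5} = -3 + \frac{1}{5} = - \frac{14}{5}$)
$E = - \frac{24}{29}$ ($E = \left(-24\right) \frac{1}{29} = - \frac{24}{29} \approx -0.82759$)
$E - k{\left(D \right)} = - \frac{24}{29} - - \frac{14}{5} = - \frac{24}{29} + \frac{14}{5} = \frac{286}{145}$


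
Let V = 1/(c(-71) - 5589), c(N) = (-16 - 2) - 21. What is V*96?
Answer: -8/469 ≈ -0.017058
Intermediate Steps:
c(N) = -39 (c(N) = -18 - 21 = -39)
V = -1/5628 (V = 1/(-39 - 5589) = 1/(-5628) = -1/5628 ≈ -0.00017768)
V*96 = -1/5628*96 = -8/469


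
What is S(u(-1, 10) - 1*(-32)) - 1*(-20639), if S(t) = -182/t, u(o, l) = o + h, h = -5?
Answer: 20632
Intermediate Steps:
u(o, l) = -5 + o (u(o, l) = o - 5 = -5 + o)
S(u(-1, 10) - 1*(-32)) - 1*(-20639) = -182/((-5 - 1) - 1*(-32)) - 1*(-20639) = -182/(-6 + 32) + 20639 = -182/26 + 20639 = -182*1/26 + 20639 = -7 + 20639 = 20632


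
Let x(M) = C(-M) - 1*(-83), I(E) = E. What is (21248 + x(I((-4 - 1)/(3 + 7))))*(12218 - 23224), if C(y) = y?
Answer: -234774489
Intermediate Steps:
x(M) = 83 - M (x(M) = -M - 1*(-83) = -M + 83 = 83 - M)
(21248 + x(I((-4 - 1)/(3 + 7))))*(12218 - 23224) = (21248 + (83 - (-4 - 1)/(3 + 7)))*(12218 - 23224) = (21248 + (83 - (-5)/10))*(-11006) = (21248 + (83 - 1*(-½)))*(-11006) = (21248 + (83 + ½))*(-11006) = (21248 + 167/2)*(-11006) = (42663/2)*(-11006) = -234774489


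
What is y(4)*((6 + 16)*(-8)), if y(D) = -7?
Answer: 1232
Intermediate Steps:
y(4)*((6 + 16)*(-8)) = -7*(6 + 16)*(-8) = -154*(-8) = -7*(-176) = 1232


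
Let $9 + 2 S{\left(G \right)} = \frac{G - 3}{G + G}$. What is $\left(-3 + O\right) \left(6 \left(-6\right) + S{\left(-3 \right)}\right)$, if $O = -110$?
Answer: $4520$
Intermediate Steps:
$S{\left(G \right)} = - \frac{9}{2} + \frac{-3 + G}{4 G}$ ($S{\left(G \right)} = - \frac{9}{2} + \frac{\left(G - 3\right) \frac{1}{G + G}}{2} = - \frac{9}{2} + \frac{\left(-3 + G\right) \frac{1}{2 G}}{2} = - \frac{9}{2} + \frac{\frac{1}{2} \frac{1}{G} \left(-3 + G\right)}{2} = - \frac{9}{2} + \frac{-3 + G}{4 G}$)
$\left(-3 + O\right) \left(6 \left(-6\right) + S{\left(-3 \right)}\right) = \left(-3 - 110\right) \left(6 \left(-6\right) + \frac{-3 - -51}{4 \left(-3\right)}\right) = - 113 \left(-36 + \frac{1}{4} \left(- \frac{1}{3}\right) \left(-3 + 51\right)\right) = - 113 \left(-36 + \frac{1}{4} \left(- \frac{1}{3}\right) 48\right) = - 113 \left(-36 - 4\right) = \left(-113\right) \left(-40\right) = 4520$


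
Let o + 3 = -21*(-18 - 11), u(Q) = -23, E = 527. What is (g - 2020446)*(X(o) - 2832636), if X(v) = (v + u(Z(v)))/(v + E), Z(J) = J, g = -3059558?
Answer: 1482149358445820/103 ≈ 1.4390e+13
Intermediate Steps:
o = 606 (o = -3 - 21*(-18 - 11) = -3 - 21*(-29) = -3 + 609 = 606)
X(v) = (-23 + v)/(527 + v) (X(v) = (v - 23)/(v + 527) = (-23 + v)/(527 + v))
(g - 2020446)*(X(o) - 2832636) = (-3059558 - 2020446)*((-23 + 606)/(527 + 606) - 2832636) = -5080004*(583/1133 - 2832636) = -5080004*((1/1133)*583 - 2832636) = -5080004*(53/103 - 2832636) = -5080004*(-291761455/103) = 1482149358445820/103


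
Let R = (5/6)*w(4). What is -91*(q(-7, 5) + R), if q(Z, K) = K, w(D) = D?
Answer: -2275/3 ≈ -758.33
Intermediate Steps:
R = 10/3 (R = (5/6)*4 = (5*(⅙))*4 = (⅚)*4 = 10/3 ≈ 3.3333)
-91*(q(-7, 5) + R) = -91*(5 + 10/3) = -91*25/3 = -2275/3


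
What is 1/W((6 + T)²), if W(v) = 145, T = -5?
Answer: 1/145 ≈ 0.0068966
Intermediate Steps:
1/W((6 + T)²) = 1/145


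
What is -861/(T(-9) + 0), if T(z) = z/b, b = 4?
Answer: 1148/3 ≈ 382.67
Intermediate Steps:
T(z) = z/4
-861/(T(-9) + 0) = -861/((¼)*(-9) + 0) = -861/(-9/4 + 0) = -861/(-9/4) = -4/9*(-861) = 1148/3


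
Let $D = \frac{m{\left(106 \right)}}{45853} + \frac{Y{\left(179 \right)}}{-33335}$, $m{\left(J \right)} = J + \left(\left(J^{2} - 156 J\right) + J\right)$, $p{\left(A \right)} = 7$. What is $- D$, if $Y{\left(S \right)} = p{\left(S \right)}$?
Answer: $\frac{169929451}{1528509755} \approx 0.11117$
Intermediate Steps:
$m{\left(J \right)} = J^{2} - 154 J$ ($m{\left(J \right)} = J + \left(J^{2} - 155 J\right) = J^{2} - 154 J$)
$Y{\left(S \right)} = 7$
$D = - \frac{169929451}{1528509755}$ ($D = \frac{106 \left(-154 + 106\right)}{45853} + \frac{7}{-33335} = 106 \left(-48\right) \frac{1}{45853} + 7 \left(- \frac{1}{33335}\right) = \left(-5088\right) \frac{1}{45853} - \frac{7}{33335} = - \frac{5088}{45853} - \frac{7}{33335} = - \frac{169929451}{1528509755} \approx -0.11117$)
$- D = \left(-1\right) \left(- \frac{169929451}{1528509755}\right) = \frac{169929451}{1528509755}$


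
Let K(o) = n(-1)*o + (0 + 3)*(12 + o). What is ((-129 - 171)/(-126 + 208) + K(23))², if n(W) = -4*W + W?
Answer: 48776256/1681 ≈ 29016.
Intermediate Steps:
n(W) = -3*W
K(o) = 36 + 6*o (K(o) = (-3*(-1))*o + (0 + 3)*(12 + o) = 3*o + 3*(12 + o) = 3*o + (36 + 3*o) = 36 + 6*o)
((-129 - 171)/(-126 + 208) + K(23))² = ((-129 - 171)/(-126 + 208) + (36 + 6*23))² = (-300/82 + (36 + 138))² = (-300*1/82 + 174)² = (-150/41 + 174)² = (6984/41)² = 48776256/1681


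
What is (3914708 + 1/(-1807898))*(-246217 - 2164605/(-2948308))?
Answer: -5137630765986603691671873/5330240136584 ≈ -9.6386e+11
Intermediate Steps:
(3914708 + 1/(-1807898))*(-246217 - 2164605/(-2948308)) = (3914708 - 1/1807898)*(-246217 - 2164605*(-1/2948308)) = 7077392763783*(-246217 + 2164605/2948308)/1807898 = (7077392763783/1807898)*(-725921386231/2948308) = -5137630765986603691671873/5330240136584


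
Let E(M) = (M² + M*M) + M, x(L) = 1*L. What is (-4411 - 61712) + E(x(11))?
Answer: -65870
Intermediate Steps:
x(L) = L
E(M) = M + 2*M² (E(M) = (M² + M²) + M = 2*M² + M = M + 2*M²)
(-4411 - 61712) + E(x(11)) = (-4411 - 61712) + 11*(1 + 2*11) = -66123 + 11*(1 + 22) = -66123 + 11*23 = -66123 + 253 = -65870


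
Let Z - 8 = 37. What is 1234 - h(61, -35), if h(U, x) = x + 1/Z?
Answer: 57104/45 ≈ 1269.0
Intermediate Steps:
Z = 45 (Z = 8 + 37 = 45)
h(U, x) = 1/45 + x (h(U, x) = x + 1/45 = 1/45 + x)
1234 - h(61, -35) = 1234 - (1/45 - 35) = 1234 - 1*(-1574/45) = 1234 + 1574/45 = 57104/45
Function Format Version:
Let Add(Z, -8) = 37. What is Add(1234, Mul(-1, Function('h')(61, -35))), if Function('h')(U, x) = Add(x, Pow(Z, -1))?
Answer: Rational(57104, 45) ≈ 1269.0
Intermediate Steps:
Z = 45 (Z = Add(8, 37) = 45)
Function('h')(U, x) = Add(Rational(1, 45), x) (Function('h')(U, x) = Add(x, Pow(45, -1)) = Add(x, Rational(1, 45)) = Add(Rational(1, 45), x))
Add(1234, Mul(-1, Function('h')(61, -35))) = Add(1234, Mul(-1, Add(Rational(1, 45), -35))) = Add(1234, Mul(-1, Rational(-1574, 45))) = Add(1234, Rational(1574, 45)) = Rational(57104, 45)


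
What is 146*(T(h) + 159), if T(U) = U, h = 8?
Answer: 24382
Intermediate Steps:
146*(T(h) + 159) = 146*(8 + 159) = 146*167 = 24382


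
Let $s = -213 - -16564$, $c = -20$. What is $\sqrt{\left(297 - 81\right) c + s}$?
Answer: $\sqrt{12031} \approx 109.69$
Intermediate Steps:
$s = 16351$ ($s = -213 + 16564 = 16351$)
$\sqrt{\left(297 - 81\right) c + s} = \sqrt{\left(297 - 81\right) \left(-20\right) + 16351} = \sqrt{216 \left(-20\right) + 16351} = \sqrt{-4320 + 16351} = \sqrt{12031}$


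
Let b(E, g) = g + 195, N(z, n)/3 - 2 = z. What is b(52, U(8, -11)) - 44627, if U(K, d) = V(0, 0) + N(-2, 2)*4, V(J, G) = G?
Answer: -44432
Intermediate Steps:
N(z, n) = 6 + 3*z
U(K, d) = 0 (U(K, d) = 0 + (6 + 3*(-2))*4 = 0 + (6 - 6)*4 = 0 + 0*4 = 0 + 0 = 0)
b(E, g) = 195 + g
b(52, U(8, -11)) - 44627 = (195 + 0) - 44627 = 195 - 44627 = -44432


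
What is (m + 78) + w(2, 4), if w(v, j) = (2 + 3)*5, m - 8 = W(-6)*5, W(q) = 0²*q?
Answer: 111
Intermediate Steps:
W(q) = 0 (W(q) = 0*q = 0)
m = 8 (m = 8 + 0*5 = 8 + 0 = 8)
w(v, j) = 25 (w(v, j) = 5*5 = 25)
(m + 78) + w(2, 4) = (8 + 78) + 25 = 86 + 25 = 111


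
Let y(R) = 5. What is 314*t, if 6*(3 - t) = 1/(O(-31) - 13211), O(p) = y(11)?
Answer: 37320313/39618 ≈ 942.00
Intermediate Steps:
O(p) = 5
t = 237709/79236 (t = 3 - 1/(6*(5 - 13211)) = 3 - 1/6/(-13206) = 3 - 1/6*(-1/13206) = 3 + 1/79236 = 237709/79236 ≈ 3.0000)
314*t = 314*(237709/79236) = 37320313/39618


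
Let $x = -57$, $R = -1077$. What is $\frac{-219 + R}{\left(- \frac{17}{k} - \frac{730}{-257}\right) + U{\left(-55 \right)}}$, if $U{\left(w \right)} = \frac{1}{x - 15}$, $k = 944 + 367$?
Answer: $- \frac{10479777408}{22751555} \approx -460.62$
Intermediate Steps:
$k = 1311$
$U{\left(w \right)} = - \frac{1}{72}$ ($U{\left(w \right)} = \frac{1}{-57 - 15} = \frac{1}{-72} = - \frac{1}{72}$)
$\frac{-219 + R}{\left(- \frac{17}{k} - \frac{730}{-257}\right) + U{\left(-55 \right)}} = \frac{-219 - 1077}{\left(- \frac{17}{1311} - \frac{730}{-257}\right) - \frac{1}{72}} = - \frac{1296}{\left(\left(-17\right) \frac{1}{1311} - - \frac{730}{257}\right) - \frac{1}{72}} = - \frac{1296}{\left(- \frac{17}{1311} + \frac{730}{257}\right) - \frac{1}{72}} = - \frac{1296}{\frac{952661}{336927} - \frac{1}{72}} = - \frac{1296}{\frac{22751555}{8086248}} = \left(-1296\right) \frac{8086248}{22751555} = - \frac{10479777408}{22751555}$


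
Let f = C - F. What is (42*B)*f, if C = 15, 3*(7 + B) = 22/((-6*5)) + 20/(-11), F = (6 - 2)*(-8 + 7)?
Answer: -1033676/165 ≈ -6264.7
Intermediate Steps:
F = -4 (F = 4*(-1) = -4)
B = -3886/495 (B = -7 + (22/((-6*5)) + 20/(-11))/3 = -7 + (22/(-30) + 20*(-1/11))/3 = -7 + (22*(-1/30) - 20/11)/3 = -7 + (-11/15 - 20/11)/3 = -7 + (⅓)*(-421/165) = -7 - 421/495 = -3886/495 ≈ -7.8505)
f = 19 (f = 15 - 1*(-4) = 15 + 4 = 19)
(42*B)*f = (42*(-3886/495))*19 = -54404/165*19 = -1033676/165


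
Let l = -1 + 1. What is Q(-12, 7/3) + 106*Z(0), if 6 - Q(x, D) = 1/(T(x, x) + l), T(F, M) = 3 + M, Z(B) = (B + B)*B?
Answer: 55/9 ≈ 6.1111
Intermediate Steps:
Z(B) = 2*B**2 (Z(B) = (2*B)*B = 2*B**2)
l = 0
Q(x, D) = 6 - 1/(3 + x) (Q(x, D) = 6 - 1/((3 + x) + 0) = 6 - 1/(3 + x))
Q(-12, 7/3) + 106*Z(0) = (17 + 6*(-12))/(3 - 12) + 106*(2*0**2) = (17 - 72)/(-9) + 106*(2*0) = -1/9*(-55) + 106*0 = 55/9 + 0 = 55/9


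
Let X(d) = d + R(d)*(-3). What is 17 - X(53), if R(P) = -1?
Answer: -39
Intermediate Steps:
X(d) = 3 + d (X(d) = d - 1*(-3) = d + 3 = 3 + d)
17 - X(53) = 17 - (3 + 53) = 17 - 1*56 = 17 - 56 = -39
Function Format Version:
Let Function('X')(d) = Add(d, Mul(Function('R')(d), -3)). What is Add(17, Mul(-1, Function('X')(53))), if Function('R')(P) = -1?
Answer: -39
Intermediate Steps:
Function('X')(d) = Add(3, d) (Function('X')(d) = Add(d, Mul(-1, -3)) = Add(d, 3) = Add(3, d))
Add(17, Mul(-1, Function('X')(53))) = Add(17, Mul(-1, Add(3, 53))) = Add(17, Mul(-1, 56)) = Add(17, -56) = -39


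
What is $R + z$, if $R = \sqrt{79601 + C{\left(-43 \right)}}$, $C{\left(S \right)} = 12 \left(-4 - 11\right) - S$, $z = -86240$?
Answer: $-86240 + 2 \sqrt{19866} \approx -85958.0$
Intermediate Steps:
$C{\left(S \right)} = -180 - S$ ($C{\left(S \right)} = 12 \left(-15\right) - S = -180 - S$)
$R = 2 \sqrt{19866}$ ($R = \sqrt{79601 - 137} = \sqrt{79464} = 2 \sqrt{19866} \approx 281.89$)
$R + z = 2 \sqrt{19866} - 86240 = -86240 + 2 \sqrt{19866}$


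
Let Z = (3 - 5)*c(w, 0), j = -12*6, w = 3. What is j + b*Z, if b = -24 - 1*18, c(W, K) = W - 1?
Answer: 96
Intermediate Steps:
c(W, K) = -1 + W
j = -72
b = -42 (b = -24 - 18 = -42)
Z = -4 (Z = (3 - 5)*(-1 + 3) = -2*2 = -4)
j + b*Z = -72 - 42*(-4) = -72 + 168 = 96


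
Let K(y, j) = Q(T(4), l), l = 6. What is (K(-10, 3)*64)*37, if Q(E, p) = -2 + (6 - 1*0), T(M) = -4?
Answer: 9472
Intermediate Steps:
Q(E, p) = 4 (Q(E, p) = -2 + (6 + 0) = -2 + 6 = 4)
K(y, j) = 4
(K(-10, 3)*64)*37 = (4*64)*37 = 256*37 = 9472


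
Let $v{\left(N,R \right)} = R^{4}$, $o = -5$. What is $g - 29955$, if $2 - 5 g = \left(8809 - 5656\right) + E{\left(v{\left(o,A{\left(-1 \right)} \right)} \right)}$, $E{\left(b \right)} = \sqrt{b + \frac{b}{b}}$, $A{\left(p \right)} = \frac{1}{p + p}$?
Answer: $- \frac{152926}{5} - \frac{\sqrt{17}}{20} \approx -30585.0$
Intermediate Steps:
$A{\left(p \right)} = \frac{1}{2 p}$
$E{\left(b \right)} = \sqrt{1 + b}$ ($E{\left(b \right)} = \sqrt{b + 1} = \sqrt{1 + b}$)
$g = - \frac{3151}{5} - \frac{\sqrt{17}}{20}$ ($g = \frac{2}{5} - \frac{\left(8809 - 5656\right) + \sqrt{1 + \left(\frac{1}{2 \left(-1\right)}\right)^{4}}}{5} = \frac{2}{5} - \frac{3153 + \sqrt{1 + \left(\frac{1}{2} \left(-1\right)\right)^{4}}}{5} = \frac{2}{5} - \frac{3153 + \sqrt{1 + \left(- \frac{1}{2}\right)^{4}}}{5} = \frac{2}{5} - \frac{3153 + \sqrt{1 + \frac{1}{16}}}{5} = \frac{2}{5} - \frac{3153 + \sqrt{\frac{17}{16}}}{5} = \frac{2}{5} - \frac{3153 + \frac{\sqrt{17}}{4}}{5} = \frac{2}{5} - \left(\frac{3153}{5} + \frac{\sqrt{17}}{20}\right) = - \frac{3151}{5} - \frac{\sqrt{17}}{20} \approx -630.41$)
$g - 29955 = \left(- \frac{3151}{5} - \frac{\sqrt{17}}{20}\right) - 29955 = - \frac{152926}{5} - \frac{\sqrt{17}}{20}$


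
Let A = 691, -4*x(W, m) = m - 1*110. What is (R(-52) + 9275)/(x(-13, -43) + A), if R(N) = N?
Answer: 36892/2917 ≈ 12.647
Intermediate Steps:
x(W, m) = 55/2 - m/4 (x(W, m) = -(m - 1*110)/4 = -(m - 110)/4 = -(-110 + m)/4 = 55/2 - m/4)
(R(-52) + 9275)/(x(-13, -43) + A) = (-52 + 9275)/((55/2 - 1/4*(-43)) + 691) = 9223/((55/2 + 43/4) + 691) = 9223/(153/4 + 691) = 9223/(2917/4) = 9223*(4/2917) = 36892/2917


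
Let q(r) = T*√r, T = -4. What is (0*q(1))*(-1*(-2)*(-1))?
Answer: 0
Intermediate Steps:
q(r) = -4*√r
(0*q(1))*(-1*(-2)*(-1)) = (0*(-4*√1))*(-1*(-2)*(-1)) = (0*(-4*1))*(2*(-1)) = (0*(-4))*(-2) = 0*(-2) = 0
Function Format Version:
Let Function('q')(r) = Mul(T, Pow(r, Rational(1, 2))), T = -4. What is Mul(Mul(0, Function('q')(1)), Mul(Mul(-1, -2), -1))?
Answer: 0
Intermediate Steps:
Function('q')(r) = Mul(-4, Pow(r, Rational(1, 2)))
Mul(Mul(0, Function('q')(1)), Mul(Mul(-1, -2), -1)) = Mul(Mul(0, Mul(-4, Pow(1, Rational(1, 2)))), Mul(Mul(-1, -2), -1)) = Mul(Mul(0, Mul(-4, 1)), Mul(2, -1)) = Mul(Mul(0, -4), -2) = Mul(0, -2) = 0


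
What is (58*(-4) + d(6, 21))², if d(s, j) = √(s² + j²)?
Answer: 54301 - 1392*√53 ≈ 44167.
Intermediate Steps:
d(s, j) = √(j² + s²)
(58*(-4) + d(6, 21))² = (58*(-4) + √(21² + 6²))² = (-232 + √(441 + 36))² = (-232 + √477)² = (-232 + 3*√53)²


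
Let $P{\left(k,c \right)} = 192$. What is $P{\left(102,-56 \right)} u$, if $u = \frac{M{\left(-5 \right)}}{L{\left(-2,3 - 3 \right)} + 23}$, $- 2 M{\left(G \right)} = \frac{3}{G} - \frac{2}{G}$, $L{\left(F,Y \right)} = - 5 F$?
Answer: $\frac{32}{55} \approx 0.58182$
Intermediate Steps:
$M{\left(G \right)} = - \frac{1}{2 G}$ ($M{\left(G \right)} = - \frac{\frac{3}{G} - \frac{2}{G}}{2} = - \frac{1}{2 G}$)
$u = \frac{1}{330}$ ($u = \frac{\left(- \frac{1}{2}\right) \frac{1}{-5}}{\left(-5\right) \left(-2\right) + 23} = \frac{\left(- \frac{1}{2}\right) \left(- \frac{1}{5}\right)}{10 + 23} = \frac{1}{10 \cdot 33} = \frac{1}{10} \cdot \frac{1}{33} = \frac{1}{330} \approx 0.0030303$)
$P{\left(102,-56 \right)} u = 192 \cdot \frac{1}{330} = \frac{32}{55}$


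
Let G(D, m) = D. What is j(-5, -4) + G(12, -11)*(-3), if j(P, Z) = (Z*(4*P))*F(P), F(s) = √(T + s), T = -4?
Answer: -36 + 240*I ≈ -36.0 + 240.0*I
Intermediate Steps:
F(s) = √(-4 + s)
j(P, Z) = 4*P*Z*√(-4 + P) (j(P, Z) = (Z*(4*P))*√(-4 + P) = (4*P*Z)*√(-4 + P) = 4*P*Z*√(-4 + P))
j(-5, -4) + G(12, -11)*(-3) = 4*(-5)*(-4)*√(-4 - 5) + 12*(-3) = 4*(-5)*(-4)*√(-9) - 36 = 4*(-5)*(-4)*(3*I) - 36 = 240*I - 36 = -36 + 240*I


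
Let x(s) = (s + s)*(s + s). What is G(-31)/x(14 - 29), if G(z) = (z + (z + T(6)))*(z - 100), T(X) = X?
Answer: 1834/225 ≈ 8.1511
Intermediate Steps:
G(z) = (-100 + z)*(6 + 2*z) (G(z) = (z + (z + 6))*(z - 100) = (z + (6 + z))*(-100 + z) = (6 + 2*z)*(-100 + z) = (-100 + z)*(6 + 2*z))
x(s) = 4*s² (x(s) = (2*s)*(2*s) = 4*s²)
G(-31)/x(14 - 29) = (-600 - 194*(-31) + 2*(-31)²)/((4*(14 - 29)²)) = (-600 + 6014 + 2*961)/((4*(-15)²)) = (-600 + 6014 + 1922)/((4*225)) = 7336/900 = 7336*(1/900) = 1834/225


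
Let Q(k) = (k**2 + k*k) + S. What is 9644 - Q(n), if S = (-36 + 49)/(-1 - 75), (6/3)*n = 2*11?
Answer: 714565/76 ≈ 9402.2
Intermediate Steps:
n = 11 (n = (2*11)/2 = (1/2)*22 = 11)
S = -13/76 (S = 13/(-76) = 13*(-1/76) = -13/76 ≈ -0.17105)
Q(k) = -13/76 + 2*k**2 (Q(k) = (k**2 + k*k) - 13/76 = (k**2 + k**2) - 13/76 = 2*k**2 - 13/76 = -13/76 + 2*k**2)
9644 - Q(n) = 9644 - (-13/76 + 2*11**2) = 9644 - (-13/76 + 2*121) = 9644 - (-13/76 + 242) = 9644 - 1*18379/76 = 9644 - 18379/76 = 714565/76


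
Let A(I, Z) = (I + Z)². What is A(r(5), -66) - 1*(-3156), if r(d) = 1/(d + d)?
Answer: 749881/100 ≈ 7498.8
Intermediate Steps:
r(d) = 1/(2*d)
A(r(5), -66) - 1*(-3156) = ((½)/5 - 66)² - 1*(-3156) = ((½)*(⅕) - 66)² + 3156 = (⅒ - 66)² + 3156 = (-659/10)² + 3156 = 434281/100 + 3156 = 749881/100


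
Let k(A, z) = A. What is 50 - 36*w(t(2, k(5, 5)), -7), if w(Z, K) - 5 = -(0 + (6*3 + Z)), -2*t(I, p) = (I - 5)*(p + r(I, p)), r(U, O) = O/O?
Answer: 842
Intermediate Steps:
r(U, O) = 1
t(I, p) = -(1 + p)*(-5 + I)/2 (t(I, p) = -(I - 5)*(p + 1)/2 = -(-5 + I)*(1 + p)/2 = -(1 + p)*(-5 + I)/2)
w(Z, K) = -13 - Z (w(Z, K) = 5 - (0 + (6*3 + Z)) = 5 - (0 + (18 + Z)) = 5 - (18 + Z) = 5 + (-18 - Z) = -13 - Z)
50 - 36*w(t(2, k(5, 5)), -7) = 50 - 36*(-13 - (5/2 - 1/2*2 + (5/2)*5 - 1/2*2*5)) = 50 - 36*(-13 - (5/2 - 1 + 25/2 - 5)) = 50 - 36*(-13 - 1*9) = 50 - 36*(-13 - 9) = 50 - 36*(-22) = 50 + 792 = 842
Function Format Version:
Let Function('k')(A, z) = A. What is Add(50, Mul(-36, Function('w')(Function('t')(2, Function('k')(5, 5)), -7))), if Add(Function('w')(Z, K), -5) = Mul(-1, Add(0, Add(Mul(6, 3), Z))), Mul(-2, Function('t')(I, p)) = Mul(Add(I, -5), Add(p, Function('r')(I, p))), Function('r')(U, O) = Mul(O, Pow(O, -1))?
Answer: 842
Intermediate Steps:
Function('r')(U, O) = 1
Function('t')(I, p) = Mul(Rational(-1, 2), Add(1, p), Add(-5, I)) (Function('t')(I, p) = Mul(Rational(-1, 2), Mul(Add(I, -5), Add(p, 1))) = Mul(Rational(-1, 2), Mul(Add(-5, I), Add(1, p))) = Mul(Rational(-1, 2), Mul(Add(1, p), Add(-5, I))) = Mul(Rational(-1, 2), Add(1, p), Add(-5, I)))
Function('w')(Z, K) = Add(-13, Mul(-1, Z)) (Function('w')(Z, K) = Add(5, Mul(-1, Add(0, Add(Mul(6, 3), Z)))) = Add(5, Mul(-1, Add(0, Add(18, Z)))) = Add(5, Mul(-1, Add(18, Z))) = Add(5, Add(-18, Mul(-1, Z))) = Add(-13, Mul(-1, Z)))
Add(50, Mul(-36, Function('w')(Function('t')(2, Function('k')(5, 5)), -7))) = Add(50, Mul(-36, Add(-13, Mul(-1, Add(Rational(5, 2), Mul(Rational(-1, 2), 2), Mul(Rational(5, 2), 5), Mul(Rational(-1, 2), 2, 5)))))) = Add(50, Mul(-36, Add(-13, Mul(-1, Add(Rational(5, 2), -1, Rational(25, 2), -5))))) = Add(50, Mul(-36, Add(-13, Mul(-1, 9)))) = Add(50, Mul(-36, Add(-13, -9))) = Add(50, Mul(-36, -22)) = Add(50, 792) = 842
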